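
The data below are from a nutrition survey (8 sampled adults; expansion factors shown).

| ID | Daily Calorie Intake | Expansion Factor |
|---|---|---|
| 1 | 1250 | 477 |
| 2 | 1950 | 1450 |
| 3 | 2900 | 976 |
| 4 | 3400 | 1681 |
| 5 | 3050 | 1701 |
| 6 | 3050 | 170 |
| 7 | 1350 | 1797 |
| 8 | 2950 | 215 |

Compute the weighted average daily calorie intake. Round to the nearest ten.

Weighted sum = 1250×477 + 1950×1450 + 2900×976 + 3400×1681 + 3050×1701 + 3050×170 + 1350×1797 + 2950×215
  = 20736300
Sum of weights = 477 + 1450 + 976 + 1681 + 1701 + 170 + 1797 + 215 = 8467
Weighted mean = 20736300 / 8467 = 2449.0729

2450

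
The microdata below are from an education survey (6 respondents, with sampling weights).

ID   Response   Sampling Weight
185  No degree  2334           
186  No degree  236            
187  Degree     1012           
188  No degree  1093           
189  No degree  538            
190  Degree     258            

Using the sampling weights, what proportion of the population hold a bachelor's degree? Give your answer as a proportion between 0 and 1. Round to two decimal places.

Sum of weights for 'Degree' = 1012 + 258 = 1270
Total weight = 2334 + 236 + 1012 + 1093 + 538 + 258 = 5471
Weighted proportion = 1270 / 5471 = 0.23213307

0.23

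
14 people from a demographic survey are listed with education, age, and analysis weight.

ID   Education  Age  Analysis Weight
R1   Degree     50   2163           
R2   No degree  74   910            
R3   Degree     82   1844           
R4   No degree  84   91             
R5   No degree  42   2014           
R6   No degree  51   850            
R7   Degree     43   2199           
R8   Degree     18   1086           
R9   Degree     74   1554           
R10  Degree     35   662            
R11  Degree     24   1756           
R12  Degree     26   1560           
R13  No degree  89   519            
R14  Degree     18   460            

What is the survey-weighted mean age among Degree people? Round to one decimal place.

Degree rows: R1, R3, R7, R8, R9, R10, R11, R12, R14
Weighted sum = 602613
Sum of weights = 2163 + 1844 + 2199 + 1086 + 1554 + 662 + 1756 + 1560 + 460 = 13284
Weighted mean = 602613 / 13284 = 45.363821

45.4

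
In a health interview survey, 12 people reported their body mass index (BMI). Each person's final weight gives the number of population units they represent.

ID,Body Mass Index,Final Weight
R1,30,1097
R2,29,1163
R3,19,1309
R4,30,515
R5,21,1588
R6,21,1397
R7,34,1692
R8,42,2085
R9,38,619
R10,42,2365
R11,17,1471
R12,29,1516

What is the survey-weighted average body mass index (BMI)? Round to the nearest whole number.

30

Weighted sum = 30×1097 + 29×1163 + 19×1309 + 30×515 + 21×1588 + 21×1397 + 34×1692 + 42×2085 + 38×619 + 42×2365 + 17×1471 + 29×1516
  = 32910 + 33727 + 24871 + 15450 + 33348 + 29337 + 57528 + 87570 + 23522 + 99330 + 25007 + 43964 = 506564
Sum of weights = 1097 + 1163 + 1309 + 515 + 1588 + 1397 + 1692 + 2085 + 619 + 2365 + 1471 + 1516 = 16817
Weighted mean = 506564 / 16817 = 30.122138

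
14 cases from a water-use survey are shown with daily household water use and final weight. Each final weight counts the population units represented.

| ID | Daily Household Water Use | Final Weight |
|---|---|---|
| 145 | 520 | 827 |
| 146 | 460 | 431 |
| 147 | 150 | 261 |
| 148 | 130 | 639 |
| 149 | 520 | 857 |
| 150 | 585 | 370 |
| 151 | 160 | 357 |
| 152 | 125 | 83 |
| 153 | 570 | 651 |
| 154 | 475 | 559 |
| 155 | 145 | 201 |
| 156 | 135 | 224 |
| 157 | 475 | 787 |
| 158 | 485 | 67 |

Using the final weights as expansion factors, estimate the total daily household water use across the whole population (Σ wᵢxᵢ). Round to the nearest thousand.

Weighted total = 2582405

2582000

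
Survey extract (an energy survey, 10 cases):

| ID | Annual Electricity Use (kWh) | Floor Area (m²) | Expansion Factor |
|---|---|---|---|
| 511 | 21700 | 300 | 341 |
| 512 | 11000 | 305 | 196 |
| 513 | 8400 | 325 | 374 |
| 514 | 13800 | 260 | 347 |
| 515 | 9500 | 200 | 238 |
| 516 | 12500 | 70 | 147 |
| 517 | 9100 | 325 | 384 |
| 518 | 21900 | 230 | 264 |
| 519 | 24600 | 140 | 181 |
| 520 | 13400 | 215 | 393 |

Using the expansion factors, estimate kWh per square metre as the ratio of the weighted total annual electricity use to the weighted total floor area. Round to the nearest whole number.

Σ wᵢ·y = 21700×341 + 11000×196 + 8400×374 + 13800×347 + 9500×238 + 12500×147 + 9100×384 + 21900×264 + 24600×181 + 13400×393
  = 7399700 + 2156000 + 3141600 + 4788600 + 2261000 + 1837500 + 3494400 + 5781600 + 4452600 + 5266200 = 40579200
Σ wᵢ·x = 300×341 + 305×196 + 325×374 + 260×347 + 200×238 + 70×147 + 325×384 + 230×264 + 140×181 + 215×393
  = 102300 + 59780 + 121550 + 90220 + 47600 + 10290 + 124800 + 60720 + 25340 + 84495 = 727095
Ratio = 40579200 / 727095 = 55.810039

56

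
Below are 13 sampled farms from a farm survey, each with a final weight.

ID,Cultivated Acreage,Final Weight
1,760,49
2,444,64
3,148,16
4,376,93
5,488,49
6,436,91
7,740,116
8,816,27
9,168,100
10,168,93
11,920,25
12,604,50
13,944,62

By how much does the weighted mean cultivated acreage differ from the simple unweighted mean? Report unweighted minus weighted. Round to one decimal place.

Unweighted sum = 7012
Unweighted mean = 7012 / 13 = 539.38462
Weighted sum = 418604
Sum of weights = 835
Weighted mean = 418604 / 835 = 501.32216
Difference (unweighted minus weighted) = 38.06246

38.1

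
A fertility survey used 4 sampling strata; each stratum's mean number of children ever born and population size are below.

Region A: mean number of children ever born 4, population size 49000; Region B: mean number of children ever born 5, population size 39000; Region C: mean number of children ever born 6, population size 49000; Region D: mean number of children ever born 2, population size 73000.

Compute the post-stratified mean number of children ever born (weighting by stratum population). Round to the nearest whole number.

Σ Nₕ·x̄ₕ = 4×49000 + 5×39000 + 6×49000 + 2×73000
  = 196000 + 195000 + 294000 + 146000 = 831000
Σ Nₕ = 49000 + 39000 + 49000 + 73000 = 210000
Overall mean = 831000 / 210000 = 3.9571429

4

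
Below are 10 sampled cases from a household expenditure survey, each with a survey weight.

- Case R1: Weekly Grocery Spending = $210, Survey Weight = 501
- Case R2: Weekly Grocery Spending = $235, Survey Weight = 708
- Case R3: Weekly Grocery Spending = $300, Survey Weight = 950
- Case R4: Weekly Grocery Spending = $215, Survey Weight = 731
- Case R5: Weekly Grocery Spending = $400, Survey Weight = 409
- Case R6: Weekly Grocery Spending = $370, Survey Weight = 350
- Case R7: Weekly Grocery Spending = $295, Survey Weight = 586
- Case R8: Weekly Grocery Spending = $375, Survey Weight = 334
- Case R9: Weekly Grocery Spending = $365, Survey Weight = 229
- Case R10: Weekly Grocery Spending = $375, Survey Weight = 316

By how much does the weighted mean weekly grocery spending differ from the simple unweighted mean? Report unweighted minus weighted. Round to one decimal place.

Unweighted sum = 210 + 235 + 300 + 215 + 400 + 370 + 295 + 375 + 365 + 375 = 3140
Unweighted mean = 3140 / 10 = 314
Weighted sum = 210×501 + 235×708 + 300×950 + 215×731 + 400×409 + 370×350 + 295×586 + 375×334 + 365×229 + 375×316
  = 105210 + 166380 + 285000 + 157165 + 163600 + 129500 + 172870 + 125250 + 83585 + 118500 = 1507060
Sum of weights = 501 + 708 + 950 + 731 + 409 + 350 + 586 + 334 + 229 + 316 = 5114
Weighted mean = 1507060 / 5114 = 294.693
Difference (unweighted minus weighted) = 19.307

19.3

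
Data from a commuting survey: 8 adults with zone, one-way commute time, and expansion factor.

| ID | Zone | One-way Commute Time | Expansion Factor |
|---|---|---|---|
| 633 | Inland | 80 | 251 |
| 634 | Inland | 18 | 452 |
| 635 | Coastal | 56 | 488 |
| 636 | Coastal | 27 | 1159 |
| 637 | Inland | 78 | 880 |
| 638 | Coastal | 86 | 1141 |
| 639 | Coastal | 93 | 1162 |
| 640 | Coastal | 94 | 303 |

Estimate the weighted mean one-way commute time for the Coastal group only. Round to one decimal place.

Coastal rows: 635, 636, 638, 639, 640
Weighted sum = 56×488 + 27×1159 + 86×1141 + 93×1162 + 94×303
  = 27328 + 31293 + 98126 + 108066 + 28482 = 293295
Sum of weights = 488 + 1159 + 1141 + 1162 + 303 = 4253
Weighted mean = 293295 / 4253 = 68.961909

69.0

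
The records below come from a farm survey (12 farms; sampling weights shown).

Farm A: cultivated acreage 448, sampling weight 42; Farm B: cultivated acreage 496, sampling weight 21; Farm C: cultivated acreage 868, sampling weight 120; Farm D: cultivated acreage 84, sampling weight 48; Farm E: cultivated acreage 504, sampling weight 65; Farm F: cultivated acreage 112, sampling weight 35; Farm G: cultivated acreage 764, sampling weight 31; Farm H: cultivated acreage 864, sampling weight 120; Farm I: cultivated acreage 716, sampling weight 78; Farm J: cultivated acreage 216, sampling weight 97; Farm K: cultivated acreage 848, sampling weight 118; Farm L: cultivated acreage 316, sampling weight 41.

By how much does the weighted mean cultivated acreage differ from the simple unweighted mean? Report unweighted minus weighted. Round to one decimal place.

-82.4

Unweighted sum = 6236
Unweighted mean = 6236 / 12 = 519.66667
Weighted sum = 448×42 + 496×21 + 868×120 + 84×48 + 504×65 + 112×35 + 764×31 + 864×120 + 716×78 + 216×97 + 848×118 + 316×41
  = 18816 + 10416 + 104160 + 4032 + 32760 + 3920 + 23684 + 103680 + 55848 + 20952 + 100064 + 12956 = 491288
Sum of weights = 42 + 21 + 120 + 48 + 65 + 35 + 31 + 120 + 78 + 97 + 118 + 41 = 816
Weighted mean = 491288 / 816 = 602.06863
Difference (unweighted minus weighted) = -82.401961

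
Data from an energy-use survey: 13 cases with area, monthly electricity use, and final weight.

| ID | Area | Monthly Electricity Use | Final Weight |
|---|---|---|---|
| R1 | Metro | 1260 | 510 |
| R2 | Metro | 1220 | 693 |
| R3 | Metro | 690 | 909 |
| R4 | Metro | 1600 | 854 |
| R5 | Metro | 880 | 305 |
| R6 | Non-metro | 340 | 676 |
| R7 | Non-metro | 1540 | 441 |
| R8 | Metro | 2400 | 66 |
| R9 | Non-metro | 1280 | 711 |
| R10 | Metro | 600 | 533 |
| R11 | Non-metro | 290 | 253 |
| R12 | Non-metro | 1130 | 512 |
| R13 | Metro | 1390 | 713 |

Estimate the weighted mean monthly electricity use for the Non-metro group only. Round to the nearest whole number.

Non-metro rows: R6, R7, R9, R11, R12
Weighted sum = 340×676 + 1540×441 + 1280×711 + 290×253 + 1130×512
  = 2470990
Sum of weights = 676 + 441 + 711 + 253 + 512 = 2593
Weighted mean = 2470990 / 2593 = 952.94639

953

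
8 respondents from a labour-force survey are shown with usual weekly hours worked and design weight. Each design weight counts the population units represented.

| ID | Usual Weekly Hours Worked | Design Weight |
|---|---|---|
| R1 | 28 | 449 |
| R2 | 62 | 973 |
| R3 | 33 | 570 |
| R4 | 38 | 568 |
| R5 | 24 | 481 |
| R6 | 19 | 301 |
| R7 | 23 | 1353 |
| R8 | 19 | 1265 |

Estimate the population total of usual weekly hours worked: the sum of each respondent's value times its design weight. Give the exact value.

185709

Weighted total = 28×449 + 62×973 + 33×570 + 38×568 + 24×481 + 19×301 + 23×1353 + 19×1265
  = 12572 + 60326 + 18810 + 21584 + 11544 + 5719 + 31119 + 24035 = 185709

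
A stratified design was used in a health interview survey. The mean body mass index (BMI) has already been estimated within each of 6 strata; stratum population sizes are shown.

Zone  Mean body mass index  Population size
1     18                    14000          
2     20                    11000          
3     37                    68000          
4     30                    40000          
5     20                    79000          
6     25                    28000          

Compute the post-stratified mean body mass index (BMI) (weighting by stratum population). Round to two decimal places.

26.95

Σ Nₕ·x̄ₕ = 6468000
Σ Nₕ = 14000 + 11000 + 68000 + 40000 + 79000 + 28000 = 240000
Overall mean = 6468000 / 240000 = 26.95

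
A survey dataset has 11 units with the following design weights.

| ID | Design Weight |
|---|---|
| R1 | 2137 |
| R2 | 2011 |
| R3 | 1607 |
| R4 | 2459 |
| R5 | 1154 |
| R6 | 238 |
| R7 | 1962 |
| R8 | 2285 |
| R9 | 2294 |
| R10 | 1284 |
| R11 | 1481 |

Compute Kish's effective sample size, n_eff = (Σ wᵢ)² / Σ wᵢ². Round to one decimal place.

Σ wᵢ = 2137 + 2011 + 1607 + 2459 + 1154 + 238 + 1962 + 2285 + 2294 + 1284 + 1481 = 18912
Σ wᵢ² = 36803502
n_eff = 18912² / 36803502 = 357663744 / 36803502 = 9.7181987

9.7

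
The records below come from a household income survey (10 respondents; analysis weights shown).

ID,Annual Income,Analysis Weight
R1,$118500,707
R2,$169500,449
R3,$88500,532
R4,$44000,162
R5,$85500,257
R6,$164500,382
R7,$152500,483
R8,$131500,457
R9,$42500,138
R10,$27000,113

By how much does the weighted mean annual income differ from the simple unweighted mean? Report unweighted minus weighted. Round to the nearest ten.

Unweighted sum = 118500 + 169500 + 88500 + 44000 + 85500 + 164500 + 152500 + 131500 + 42500 + 27000 = 1024000
Unweighted mean = 1024000 / 10 = 102400
Weighted sum = 118500×707 + 169500×449 + 88500×532 + 44000×162 + 85500×257 + 164500×382 + 152500×483 + 131500×457 + 42500×138 + 27000×113
  = 83779500 + 76105500 + 47082000 + 7128000 + 21973500 + 62839000 + 73657500 + 60095500 + 5865000 + 3051000 = 441576500
Sum of weights = 707 + 449 + 532 + 162 + 257 + 382 + 483 + 457 + 138 + 113 = 3680
Weighted mean = 441576500 / 3680 = 119993.61
Difference (unweighted minus weighted) = -17593.614

-17590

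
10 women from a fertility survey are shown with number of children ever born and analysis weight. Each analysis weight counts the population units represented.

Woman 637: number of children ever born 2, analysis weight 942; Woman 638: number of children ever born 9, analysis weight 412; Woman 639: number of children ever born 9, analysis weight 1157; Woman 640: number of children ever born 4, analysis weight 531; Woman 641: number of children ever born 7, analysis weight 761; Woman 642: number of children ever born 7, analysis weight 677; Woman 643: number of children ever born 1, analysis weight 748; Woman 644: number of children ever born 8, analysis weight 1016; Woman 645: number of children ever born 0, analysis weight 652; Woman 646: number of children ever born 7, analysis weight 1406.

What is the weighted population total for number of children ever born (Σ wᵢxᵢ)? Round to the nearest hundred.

46900

Weighted total = 2×942 + 9×412 + 9×1157 + 4×531 + 7×761 + 7×677 + 1×748 + 8×1016 + 0×652 + 7×1406
  = 1884 + 3708 + 10413 + 2124 + 5327 + 4739 + 748 + 8128 + 0 + 9842 = 46913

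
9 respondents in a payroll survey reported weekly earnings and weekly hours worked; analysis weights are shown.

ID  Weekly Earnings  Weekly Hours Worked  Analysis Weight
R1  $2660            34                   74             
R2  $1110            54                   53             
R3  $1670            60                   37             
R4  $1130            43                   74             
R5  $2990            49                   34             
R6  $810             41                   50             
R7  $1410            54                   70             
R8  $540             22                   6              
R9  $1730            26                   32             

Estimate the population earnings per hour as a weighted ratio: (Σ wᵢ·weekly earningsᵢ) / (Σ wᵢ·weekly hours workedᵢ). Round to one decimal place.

Σ wᵢ·y = 700540
Σ wᵢ·x = 34×74 + 54×53 + 60×37 + 43×74 + 49×34 + 41×50 + 54×70 + 22×6 + 26×32
  = 2516 + 2862 + 2220 + 3182 + 1666 + 2050 + 3780 + 132 + 832 = 19240
Ratio = 700540 / 19240 = 36.410603

36.4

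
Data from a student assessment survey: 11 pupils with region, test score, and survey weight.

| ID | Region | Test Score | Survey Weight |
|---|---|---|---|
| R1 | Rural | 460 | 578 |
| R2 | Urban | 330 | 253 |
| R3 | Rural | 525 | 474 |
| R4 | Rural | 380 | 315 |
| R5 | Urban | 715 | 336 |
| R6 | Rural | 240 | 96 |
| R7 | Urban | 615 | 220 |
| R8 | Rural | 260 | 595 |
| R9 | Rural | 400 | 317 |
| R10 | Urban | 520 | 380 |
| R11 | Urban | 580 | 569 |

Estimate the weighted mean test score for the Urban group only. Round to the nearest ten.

Urban rows: R2, R5, R7, R10, R11
Weighted sum = 330×253 + 715×336 + 615×220 + 520×380 + 580×569
  = 83490 + 240240 + 135300 + 197600 + 330020 = 986650
Sum of weights = 1758
Weighted mean = 986650 / 1758 = 561.23436

560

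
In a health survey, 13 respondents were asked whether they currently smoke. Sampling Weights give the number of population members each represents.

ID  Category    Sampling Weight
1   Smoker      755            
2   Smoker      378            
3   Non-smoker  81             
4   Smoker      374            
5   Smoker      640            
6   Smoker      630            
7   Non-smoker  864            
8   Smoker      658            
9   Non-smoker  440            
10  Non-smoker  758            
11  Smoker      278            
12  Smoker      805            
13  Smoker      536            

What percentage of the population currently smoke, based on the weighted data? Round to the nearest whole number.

Sum of weights for 'Smoker' = 755 + 378 + 374 + 640 + 630 + 658 + 278 + 805 + 536 = 5054
Total weight = 7197
Weighted proportion = 5054 / 7197 = 0.70223704 → 70.223704%

70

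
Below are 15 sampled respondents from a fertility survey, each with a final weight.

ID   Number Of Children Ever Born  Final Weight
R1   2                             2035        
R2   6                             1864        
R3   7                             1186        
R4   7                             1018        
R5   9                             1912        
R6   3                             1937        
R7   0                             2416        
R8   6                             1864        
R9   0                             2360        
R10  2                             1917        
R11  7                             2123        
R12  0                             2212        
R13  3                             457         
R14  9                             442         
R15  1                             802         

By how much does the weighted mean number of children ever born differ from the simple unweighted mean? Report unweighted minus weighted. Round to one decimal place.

0.5

Unweighted sum = 62
Unweighted mean = 62 / 15 = 4.1333333
Weighted sum = 89731
Sum of weights = 24545
Weighted mean = 89731 / 24545 = 3.6557751
Difference (unweighted minus weighted) = 0.47755823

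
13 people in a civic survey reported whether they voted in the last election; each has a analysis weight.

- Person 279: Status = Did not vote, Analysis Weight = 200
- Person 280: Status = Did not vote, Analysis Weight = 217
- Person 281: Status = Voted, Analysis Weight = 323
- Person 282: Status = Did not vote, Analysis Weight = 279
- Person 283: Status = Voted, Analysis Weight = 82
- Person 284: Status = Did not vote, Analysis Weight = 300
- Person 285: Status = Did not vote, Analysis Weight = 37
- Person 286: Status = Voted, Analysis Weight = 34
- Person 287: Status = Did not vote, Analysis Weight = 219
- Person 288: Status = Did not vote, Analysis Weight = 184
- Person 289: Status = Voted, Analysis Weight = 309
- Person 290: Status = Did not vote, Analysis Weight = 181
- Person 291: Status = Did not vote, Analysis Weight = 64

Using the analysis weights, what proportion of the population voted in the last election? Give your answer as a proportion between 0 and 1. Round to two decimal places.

0.31

Sum of weights for 'Voted' = 323 + 82 + 34 + 309 = 748
Total weight = 2429
Weighted proportion = 748 / 2429 = 0.30794566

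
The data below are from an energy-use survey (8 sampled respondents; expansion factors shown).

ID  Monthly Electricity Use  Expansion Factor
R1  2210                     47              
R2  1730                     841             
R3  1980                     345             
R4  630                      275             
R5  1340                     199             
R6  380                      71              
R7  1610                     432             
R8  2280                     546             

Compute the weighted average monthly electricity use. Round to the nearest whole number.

1687

Weighted sum = 2210×47 + 1730×841 + 1980×345 + 630×275 + 1340×199 + 380×71 + 1610×432 + 2280×546
  = 103870 + 1454930 + 683100 + 173250 + 266660 + 26980 + 695520 + 1244880 = 4649190
Sum of weights = 47 + 841 + 345 + 275 + 199 + 71 + 432 + 546 = 2756
Weighted mean = 4649190 / 2756 = 1686.934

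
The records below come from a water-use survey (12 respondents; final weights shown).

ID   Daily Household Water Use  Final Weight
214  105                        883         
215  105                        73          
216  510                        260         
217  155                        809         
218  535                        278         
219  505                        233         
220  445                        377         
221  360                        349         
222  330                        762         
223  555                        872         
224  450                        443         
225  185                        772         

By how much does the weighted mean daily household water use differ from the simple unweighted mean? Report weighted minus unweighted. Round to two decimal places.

Unweighted sum = 105 + 105 + 510 + 155 + 535 + 505 + 445 + 360 + 330 + 555 + 450 + 185 = 4240
Unweighted mean = 4240 / 12 = 353.33333
Weighted sum = 105×883 + 105×73 + 510×260 + 155×809 + 535×278 + 505×233 + 445×377 + 360×349 + 330×762 + 555×872 + 450×443 + 185×772
  = 92715 + 7665 + 132600 + 125395 + 148730 + 117665 + 167765 + 125640 + 251460 + 483960 + 199350 + 142820 = 1995765
Sum of weights = 883 + 73 + 260 + 809 + 278 + 233 + 377 + 349 + 762 + 872 + 443 + 772 = 6111
Weighted mean = 1995765 / 6111 = 326.58567
Difference (weighted minus unweighted) = -26.747668

-26.75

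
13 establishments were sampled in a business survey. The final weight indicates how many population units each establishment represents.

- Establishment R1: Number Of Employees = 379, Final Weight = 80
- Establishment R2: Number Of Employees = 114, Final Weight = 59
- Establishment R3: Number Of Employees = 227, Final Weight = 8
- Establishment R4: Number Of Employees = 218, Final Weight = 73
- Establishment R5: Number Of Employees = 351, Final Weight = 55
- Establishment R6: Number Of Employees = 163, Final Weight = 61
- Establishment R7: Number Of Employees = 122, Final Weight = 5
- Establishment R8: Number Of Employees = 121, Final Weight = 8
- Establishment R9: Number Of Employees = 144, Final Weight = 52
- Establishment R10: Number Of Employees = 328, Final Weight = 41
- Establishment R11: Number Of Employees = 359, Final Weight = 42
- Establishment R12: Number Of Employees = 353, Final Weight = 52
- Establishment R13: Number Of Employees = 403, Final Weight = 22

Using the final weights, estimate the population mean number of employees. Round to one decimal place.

266.7

Weighted sum = 148838
Sum of weights = 558
Weighted mean = 148838 / 558 = 266.73477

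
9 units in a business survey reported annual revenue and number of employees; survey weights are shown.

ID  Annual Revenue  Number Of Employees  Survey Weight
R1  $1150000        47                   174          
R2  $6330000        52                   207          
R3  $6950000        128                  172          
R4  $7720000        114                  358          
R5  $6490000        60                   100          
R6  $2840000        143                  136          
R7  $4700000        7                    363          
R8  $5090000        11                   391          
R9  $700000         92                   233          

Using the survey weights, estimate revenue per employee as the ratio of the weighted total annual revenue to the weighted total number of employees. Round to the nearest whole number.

76491

Σ wᵢ·y = 1150000×174 + 6330000×207 + 6950000×172 + 7720000×358 + 6490000×100 + 2840000×136 + 4700000×363 + 5090000×391 + 700000×233
  = 200100000 + 1310310000 + 1195400000 + 2763760000 + 649000000 + 386240000 + 1706100000 + 1990190000 + 163100000 = 10364200000
Σ wᵢ·x = 47×174 + 52×207 + 128×172 + 114×358 + 60×100 + 143×136 + 7×363 + 11×391 + 92×233
  = 8178 + 10764 + 22016 + 40812 + 6000 + 19448 + 2541 + 4301 + 21436 = 135496
Ratio = 10364200000 / 135496 = 76490.819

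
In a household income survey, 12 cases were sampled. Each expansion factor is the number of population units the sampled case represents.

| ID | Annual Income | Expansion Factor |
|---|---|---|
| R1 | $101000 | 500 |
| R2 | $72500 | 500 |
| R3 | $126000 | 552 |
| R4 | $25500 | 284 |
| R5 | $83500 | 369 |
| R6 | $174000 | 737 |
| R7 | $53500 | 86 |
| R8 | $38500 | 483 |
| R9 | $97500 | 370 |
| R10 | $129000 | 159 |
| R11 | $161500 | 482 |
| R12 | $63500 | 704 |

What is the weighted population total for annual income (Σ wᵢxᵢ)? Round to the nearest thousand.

Weighted total = 101000×500 + 72500×500 + 126000×552 + 25500×284 + 83500×369 + 174000×737 + 53500×86 + 38500×483 + 97500×370 + 129000×159 + 161500×482 + 63500×704
  = 50500000 + 36250000 + 69552000 + 7242000 + 30811500 + 128238000 + 4601000 + 18595500 + 36075000 + 20511000 + 77843000 + 44704000 = 524923000

524923000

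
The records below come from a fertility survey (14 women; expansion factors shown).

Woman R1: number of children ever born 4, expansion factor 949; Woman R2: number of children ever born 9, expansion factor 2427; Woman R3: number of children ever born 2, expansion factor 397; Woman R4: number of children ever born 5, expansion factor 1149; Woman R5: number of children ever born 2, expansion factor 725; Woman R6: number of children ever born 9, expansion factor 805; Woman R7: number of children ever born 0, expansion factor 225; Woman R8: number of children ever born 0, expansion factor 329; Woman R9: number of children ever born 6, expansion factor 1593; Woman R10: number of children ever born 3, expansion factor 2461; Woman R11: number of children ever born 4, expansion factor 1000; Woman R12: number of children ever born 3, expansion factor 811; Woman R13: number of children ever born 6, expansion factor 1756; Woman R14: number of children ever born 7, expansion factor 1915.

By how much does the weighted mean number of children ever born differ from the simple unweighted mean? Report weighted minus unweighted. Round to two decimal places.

1.05

Unweighted sum = 60
Unweighted mean = 60 / 14 = 4.2857143
Weighted sum = 88188
Sum of weights = 16542
Weighted mean = 88188 / 16542 = 5.3311571
Difference (weighted minus unweighted) = 1.0454428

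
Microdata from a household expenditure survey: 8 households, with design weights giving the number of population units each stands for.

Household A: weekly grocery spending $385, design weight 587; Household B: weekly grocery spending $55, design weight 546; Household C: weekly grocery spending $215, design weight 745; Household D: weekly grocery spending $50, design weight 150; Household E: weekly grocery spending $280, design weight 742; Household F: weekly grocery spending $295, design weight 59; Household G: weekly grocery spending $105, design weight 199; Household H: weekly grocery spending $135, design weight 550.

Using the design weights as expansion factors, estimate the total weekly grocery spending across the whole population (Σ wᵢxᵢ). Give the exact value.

744010

Weighted total = 385×587 + 55×546 + 215×745 + 50×150 + 280×742 + 295×59 + 105×199 + 135×550
  = 225995 + 30030 + 160175 + 7500 + 207760 + 17405 + 20895 + 74250 = 744010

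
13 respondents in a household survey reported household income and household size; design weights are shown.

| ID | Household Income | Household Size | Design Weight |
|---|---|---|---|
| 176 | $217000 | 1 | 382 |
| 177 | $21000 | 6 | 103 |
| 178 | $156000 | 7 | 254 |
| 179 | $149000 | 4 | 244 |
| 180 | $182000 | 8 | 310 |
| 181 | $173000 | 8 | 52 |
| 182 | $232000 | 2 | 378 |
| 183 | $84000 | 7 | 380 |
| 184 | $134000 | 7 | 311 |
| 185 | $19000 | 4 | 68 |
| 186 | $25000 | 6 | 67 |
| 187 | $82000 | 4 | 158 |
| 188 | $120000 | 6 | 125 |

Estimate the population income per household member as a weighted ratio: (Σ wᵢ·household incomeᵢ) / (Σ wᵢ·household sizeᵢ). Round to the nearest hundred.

Σ wᵢ·y = 418666000
Σ wᵢ·x = 14299
Ratio = 418666000 / 14299 = 29279.39

29300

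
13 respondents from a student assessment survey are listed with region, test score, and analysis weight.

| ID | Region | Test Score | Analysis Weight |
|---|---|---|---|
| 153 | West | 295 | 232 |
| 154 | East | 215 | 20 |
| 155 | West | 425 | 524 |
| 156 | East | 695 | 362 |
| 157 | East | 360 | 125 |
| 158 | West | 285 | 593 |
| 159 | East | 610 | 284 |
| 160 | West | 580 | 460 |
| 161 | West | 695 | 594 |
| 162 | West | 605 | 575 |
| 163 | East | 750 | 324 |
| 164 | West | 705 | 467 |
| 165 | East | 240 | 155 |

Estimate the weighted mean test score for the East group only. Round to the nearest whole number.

594

East rows: 154, 156, 157, 159, 163, 165
Weighted sum = 215×20 + 695×362 + 360×125 + 610×284 + 750×324 + 240×155
  = 4300 + 251590 + 45000 + 173240 + 243000 + 37200 = 754330
Sum of weights = 20 + 362 + 125 + 284 + 324 + 155 = 1270
Weighted mean = 754330 / 1270 = 593.96063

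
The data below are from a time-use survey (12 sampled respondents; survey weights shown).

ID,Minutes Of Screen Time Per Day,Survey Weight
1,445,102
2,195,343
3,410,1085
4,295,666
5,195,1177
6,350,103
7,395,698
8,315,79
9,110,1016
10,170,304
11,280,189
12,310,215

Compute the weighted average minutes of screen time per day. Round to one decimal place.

Weighted sum = 445×102 + 195×343 + 410×1085 + 295×666 + 195×1177 + 350×103 + 395×698 + 315×79 + 110×1016 + 170×304 + 280×189 + 310×215
  = 45390 + 66885 + 444850 + 196470 + 229515 + 36050 + 275710 + 24885 + 111760 + 51680 + 52920 + 66650 = 1602765
Sum of weights = 102 + 343 + 1085 + 666 + 1177 + 103 + 698 + 79 + 1016 + 304 + 189 + 215 = 5977
Weighted mean = 1602765 / 5977 = 268.15543

268.2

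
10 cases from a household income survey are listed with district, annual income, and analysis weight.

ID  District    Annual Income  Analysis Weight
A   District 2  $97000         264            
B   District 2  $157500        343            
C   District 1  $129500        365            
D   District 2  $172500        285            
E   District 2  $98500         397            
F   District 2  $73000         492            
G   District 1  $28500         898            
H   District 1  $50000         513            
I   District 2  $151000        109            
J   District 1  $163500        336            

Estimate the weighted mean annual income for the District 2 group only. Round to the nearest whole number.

116546

District 2 rows: A, B, D, E, F, I
Weighted sum = 97000×264 + 157500×343 + 172500×285 + 98500×397 + 73000×492 + 151000×109
  = 25608000 + 54022500 + 49162500 + 39104500 + 35916000 + 16459000 = 220272500
Sum of weights = 264 + 343 + 285 + 397 + 492 + 109 = 1890
Weighted mean = 220272500 / 1890 = 116546.3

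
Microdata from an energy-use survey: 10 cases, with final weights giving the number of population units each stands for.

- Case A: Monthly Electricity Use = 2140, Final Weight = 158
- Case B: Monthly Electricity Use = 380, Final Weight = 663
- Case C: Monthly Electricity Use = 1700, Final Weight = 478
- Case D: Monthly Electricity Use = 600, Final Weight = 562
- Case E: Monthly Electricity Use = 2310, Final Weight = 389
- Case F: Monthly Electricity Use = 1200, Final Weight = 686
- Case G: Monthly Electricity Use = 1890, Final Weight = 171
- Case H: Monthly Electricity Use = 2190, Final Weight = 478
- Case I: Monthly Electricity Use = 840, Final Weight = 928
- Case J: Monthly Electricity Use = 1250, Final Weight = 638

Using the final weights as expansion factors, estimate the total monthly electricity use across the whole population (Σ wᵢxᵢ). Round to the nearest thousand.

Weighted total = 2140×158 + 380×663 + 1700×478 + 600×562 + 2310×389 + 1200×686 + 1890×171 + 2190×478 + 840×928 + 1250×638
  = 338120 + 251940 + 812600 + 337200 + 898590 + 823200 + 323190 + 1046820 + 779520 + 797500 = 6408680

6409000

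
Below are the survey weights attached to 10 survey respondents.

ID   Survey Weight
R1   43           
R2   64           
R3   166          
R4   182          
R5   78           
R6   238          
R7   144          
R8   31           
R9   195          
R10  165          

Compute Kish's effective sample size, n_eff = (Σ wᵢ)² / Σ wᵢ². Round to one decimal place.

7.9

Σ wᵢ = 1306
Σ wᵢ² = 1849 + 4096 + 27556 + 33124 + 6084 + 56644 + 20736 + 961 + 38025 + 27225 = 216300
n_eff = 1306² / 216300 = 1705636 / 216300 = 7.8855109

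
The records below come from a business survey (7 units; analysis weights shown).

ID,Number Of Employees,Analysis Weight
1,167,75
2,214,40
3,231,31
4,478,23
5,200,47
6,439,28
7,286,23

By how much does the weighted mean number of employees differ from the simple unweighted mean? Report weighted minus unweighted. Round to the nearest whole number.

-35

Unweighted sum = 167 + 214 + 231 + 478 + 200 + 439 + 286 = 2015
Unweighted mean = 2015 / 7 = 287.85714
Weighted sum = 167×75 + 214×40 + 231×31 + 478×23 + 200×47 + 439×28 + 286×23
  = 67510
Sum of weights = 75 + 40 + 31 + 23 + 47 + 28 + 23 = 267
Weighted mean = 67510 / 267 = 252.84644
Difference (weighted minus unweighted) = -35.010701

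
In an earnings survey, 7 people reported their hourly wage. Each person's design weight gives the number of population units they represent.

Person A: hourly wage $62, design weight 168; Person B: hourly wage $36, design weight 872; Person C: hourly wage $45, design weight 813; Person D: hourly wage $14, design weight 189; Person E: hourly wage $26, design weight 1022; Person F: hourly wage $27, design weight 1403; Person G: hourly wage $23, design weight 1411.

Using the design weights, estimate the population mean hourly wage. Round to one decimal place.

Weighted sum = 62×168 + 36×872 + 45×813 + 14×189 + 26×1022 + 27×1403 + 23×1411
  = 10416 + 31392 + 36585 + 2646 + 26572 + 37881 + 32453 = 177945
Sum of weights = 168 + 872 + 813 + 189 + 1022 + 1403 + 1411 = 5878
Weighted mean = 177945 / 5878 = 30.273052

30.3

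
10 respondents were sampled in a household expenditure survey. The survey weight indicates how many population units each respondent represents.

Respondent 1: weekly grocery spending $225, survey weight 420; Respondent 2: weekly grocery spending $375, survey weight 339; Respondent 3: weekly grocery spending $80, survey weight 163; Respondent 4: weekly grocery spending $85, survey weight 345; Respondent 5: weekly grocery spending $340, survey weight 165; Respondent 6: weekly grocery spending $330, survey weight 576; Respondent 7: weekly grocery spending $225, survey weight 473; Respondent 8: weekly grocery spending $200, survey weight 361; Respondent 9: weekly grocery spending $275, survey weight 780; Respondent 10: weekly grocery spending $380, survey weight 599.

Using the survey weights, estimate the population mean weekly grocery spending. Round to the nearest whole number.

Weighted sum = 225×420 + 375×339 + 80×163 + 85×345 + 340×165 + 330×576 + 225×473 + 200×361 + 275×780 + 380×599
  = 1130915
Sum of weights = 420 + 339 + 163 + 345 + 165 + 576 + 473 + 361 + 780 + 599 = 4221
Weighted mean = 1130915 / 4221 = 267.92585

268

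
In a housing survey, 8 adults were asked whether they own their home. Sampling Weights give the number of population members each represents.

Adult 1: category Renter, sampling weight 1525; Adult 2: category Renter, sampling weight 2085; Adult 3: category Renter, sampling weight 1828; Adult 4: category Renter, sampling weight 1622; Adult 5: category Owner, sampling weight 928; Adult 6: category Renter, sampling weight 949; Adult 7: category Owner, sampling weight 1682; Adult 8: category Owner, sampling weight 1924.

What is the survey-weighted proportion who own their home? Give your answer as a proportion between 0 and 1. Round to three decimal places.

0.361

Sum of weights for 'Owner' = 928 + 1682 + 1924 = 4534
Total weight = 12543
Weighted proportion = 4534 / 12543 = 0.36147652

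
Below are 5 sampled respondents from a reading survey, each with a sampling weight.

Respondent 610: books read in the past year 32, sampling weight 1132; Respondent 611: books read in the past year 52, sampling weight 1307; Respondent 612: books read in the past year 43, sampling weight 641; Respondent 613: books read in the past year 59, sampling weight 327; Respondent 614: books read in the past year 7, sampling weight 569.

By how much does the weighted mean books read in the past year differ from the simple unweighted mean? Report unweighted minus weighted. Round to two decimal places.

Unweighted sum = 32 + 52 + 43 + 59 + 7 = 193
Unweighted mean = 193 / 5 = 38.6
Weighted sum = 32×1132 + 52×1307 + 43×641 + 59×327 + 7×569
  = 155027
Sum of weights = 1132 + 1307 + 641 + 327 + 569 = 3976
Weighted mean = 155027 / 3976 = 38.990694
Difference (unweighted minus weighted) = -0.39069416

-0.39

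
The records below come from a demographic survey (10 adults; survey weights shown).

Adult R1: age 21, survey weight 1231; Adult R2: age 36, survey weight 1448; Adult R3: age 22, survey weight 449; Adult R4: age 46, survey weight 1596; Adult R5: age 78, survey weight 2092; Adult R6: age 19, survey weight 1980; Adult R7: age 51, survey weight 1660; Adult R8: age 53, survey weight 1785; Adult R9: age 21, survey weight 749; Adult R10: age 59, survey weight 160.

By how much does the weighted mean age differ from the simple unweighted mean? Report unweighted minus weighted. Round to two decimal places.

Unweighted sum = 406
Unweighted mean = 406 / 10 = 40.6
Weighted sum = 566503
Sum of weights = 1231 + 1448 + 449 + 1596 + 2092 + 1980 + 1660 + 1785 + 749 + 160 = 13150
Weighted mean = 566503 / 13150 = 43.080076
Difference (unweighted minus weighted) = -2.480076

-2.48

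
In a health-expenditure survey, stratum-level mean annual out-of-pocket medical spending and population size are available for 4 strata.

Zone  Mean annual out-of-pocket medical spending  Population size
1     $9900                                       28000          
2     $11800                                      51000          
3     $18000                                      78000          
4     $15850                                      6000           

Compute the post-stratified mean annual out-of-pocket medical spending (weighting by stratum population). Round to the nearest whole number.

14590

Σ Nₕ·x̄ₕ = 9900×28000 + 11800×51000 + 18000×78000 + 15850×6000
  = 2378100000
Σ Nₕ = 28000 + 51000 + 78000 + 6000 = 163000
Overall mean = 2378100000 / 163000 = 14589.571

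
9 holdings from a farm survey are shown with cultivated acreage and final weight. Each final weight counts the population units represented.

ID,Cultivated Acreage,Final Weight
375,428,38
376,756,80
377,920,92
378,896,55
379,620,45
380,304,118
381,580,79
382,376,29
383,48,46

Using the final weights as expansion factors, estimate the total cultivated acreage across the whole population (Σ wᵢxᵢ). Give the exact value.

333368

Weighted total = 428×38 + 756×80 + 920×92 + 896×55 + 620×45 + 304×118 + 580×79 + 376×29 + 48×46
  = 333368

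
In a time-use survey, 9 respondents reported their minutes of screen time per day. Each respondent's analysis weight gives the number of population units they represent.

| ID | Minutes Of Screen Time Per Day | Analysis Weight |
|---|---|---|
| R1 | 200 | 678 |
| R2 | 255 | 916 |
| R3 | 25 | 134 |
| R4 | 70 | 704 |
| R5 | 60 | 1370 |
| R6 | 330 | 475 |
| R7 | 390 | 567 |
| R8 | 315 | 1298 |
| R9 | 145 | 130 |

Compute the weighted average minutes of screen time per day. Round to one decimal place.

208.8

Weighted sum = 200×678 + 255×916 + 25×134 + 70×704 + 60×1370 + 330×475 + 390×567 + 315×1298 + 145×130
  = 1309610
Sum of weights = 678 + 916 + 134 + 704 + 1370 + 475 + 567 + 1298 + 130 = 6272
Weighted mean = 1309610 / 6272 = 208.80261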